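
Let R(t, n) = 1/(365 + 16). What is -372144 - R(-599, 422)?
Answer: -141786865/381 ≈ -3.7214e+5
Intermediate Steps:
R(t, n) = 1/381
-372144 - R(-599, 422) = -372144 - 1*1/381 = -372144 - 1/381 = -141786865/381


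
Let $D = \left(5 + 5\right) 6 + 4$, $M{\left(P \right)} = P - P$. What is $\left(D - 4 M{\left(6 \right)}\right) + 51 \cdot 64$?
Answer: $3328$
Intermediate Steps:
$M{\left(P \right)} = 0$
$D = 64$ ($D = 10 \cdot 6 + 4 = 60 + 4 = 64$)
$\left(D - 4 M{\left(6 \right)}\right) + 51 \cdot 64 = \left(64 - 0\right) + 51 \cdot 64 = \left(64 + 0\right) + 3264 = 64 + 3264 = 3328$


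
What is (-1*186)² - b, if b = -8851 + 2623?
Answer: 40824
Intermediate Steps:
b = -6228
(-1*186)² - b = (-1*186)² - 1*(-6228) = (-186)² + 6228 = 34596 + 6228 = 40824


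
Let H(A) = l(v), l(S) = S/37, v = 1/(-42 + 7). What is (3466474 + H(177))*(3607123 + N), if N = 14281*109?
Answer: 23180515600166408/1295 ≈ 1.7900e+13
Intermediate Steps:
N = 1556629
v = -1/35 (v = 1/(-35) = -1/35 ≈ -0.028571)
l(S) = S/37 (l(S) = S*(1/37) = S/37)
H(A) = -1/1295 (H(A) = (1/37)*(-1/35) = -1/1295)
(3466474 + H(177))*(3607123 + N) = (3466474 - 1/1295)*(3607123 + 1556629) = (4489083829/1295)*5163752 = 23180515600166408/1295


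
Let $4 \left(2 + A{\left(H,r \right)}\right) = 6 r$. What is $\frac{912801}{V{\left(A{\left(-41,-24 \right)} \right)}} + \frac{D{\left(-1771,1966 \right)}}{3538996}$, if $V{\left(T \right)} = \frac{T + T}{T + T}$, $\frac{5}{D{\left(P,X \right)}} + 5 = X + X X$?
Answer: $\frac{12492331229200404137}{13685711594532} \approx 9.128 \cdot 10^{5}$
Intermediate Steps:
$D{\left(P,X \right)} = \frac{5}{-5 + X + X^{2}}$ ($D{\left(P,X \right)} = \frac{5}{-5 + \left(X + X X\right)} = \frac{5}{-5 + \left(X + X^{2}\right)} = \frac{5}{-5 + X + X^{2}}$)
$A{\left(H,r \right)} = -2 + \frac{3 r}{2}$ ($A{\left(H,r \right)} = -2 + \frac{6 r}{4} = -2 + \frac{3 r}{2}$)
$V{\left(T \right)} = 1$ ($V{\left(T \right)} = \frac{2 T}{2 T} = 2 T \frac{1}{2 T} = 1$)
$\frac{912801}{V{\left(A{\left(-41,-24 \right)} \right)}} + \frac{D{\left(-1771,1966 \right)}}{3538996} = \frac{912801}{1} + \frac{5 \frac{1}{-5 + 1966 + 1966^{2}}}{3538996} = 912801 \cdot 1 + \frac{5}{-5 + 1966 + 3865156} \cdot \frac{1}{3538996} = 912801 + \frac{5}{3867117} \cdot \frac{1}{3538996} = 912801 + \frac{5}{13685711594532} = \frac{12492331229200404137}{13685711594532}$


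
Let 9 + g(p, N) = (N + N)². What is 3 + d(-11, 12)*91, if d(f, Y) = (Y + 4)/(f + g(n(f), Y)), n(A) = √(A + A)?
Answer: 781/139 ≈ 5.6187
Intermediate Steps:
n(A) = √2*√A (n(A) = √(2*A) = √2*√A)
g(p, N) = -9 + 4*N² (g(p, N) = -9 + (N + N)² = -9 + (2*N)² = -9 + 4*N²)
d(f, Y) = (4 + Y)/(-9 + f + 4*Y²) (d(f, Y) = (Y + 4)/(f + (-9 + 4*Y²)) = (4 + Y)/(-9 + f + 4*Y²))
3 + d(-11, 12)*91 = 3 + ((4 + 12)/(-9 - 11 + 4*12²))*91 = 3 + (16/(-9 - 11 + 4*144))*91 = 3 + (16/(-9 - 11 + 576))*91 = 3 + (16/556)*91 = 3 + ((1/556)*16)*91 = 3 + (4/139)*91 = 3 + 364/139 = 781/139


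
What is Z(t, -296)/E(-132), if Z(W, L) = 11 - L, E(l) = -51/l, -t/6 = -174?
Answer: 13508/17 ≈ 794.59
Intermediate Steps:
t = 1044 (t = -6*(-174) = 1044)
Z(t, -296)/E(-132) = (11 - 1*(-296))/((-51/(-132))) = (11 + 296)/((-51*(-1/132))) = 307/(17/44) = 307*(44/17) = 13508/17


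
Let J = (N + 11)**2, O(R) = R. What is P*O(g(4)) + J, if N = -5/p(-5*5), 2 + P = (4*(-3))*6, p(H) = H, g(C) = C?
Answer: -4264/25 ≈ -170.56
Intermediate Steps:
P = -74 (P = -2 + (4*(-3))*6 = -2 - 12*6 = -2 - 72 = -74)
N = 1/5 (N = -5/((-5*5)) = -5/(-25) = -5*(-1/25) = 1/5 ≈ 0.20000)
J = 3136/25 (J = (1/5 + 11)**2 = (56/5)**2 = 3136/25 ≈ 125.44)
P*O(g(4)) + J = -74*4 + 3136/25 = -296 + 3136/25 = -4264/25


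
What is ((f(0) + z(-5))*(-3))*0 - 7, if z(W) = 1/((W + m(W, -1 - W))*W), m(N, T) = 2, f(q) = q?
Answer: -7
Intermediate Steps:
z(W) = 1/(W*(2 + W)) (z(W) = 1/((W + 2)*W) = 1/((2 + W)*W) = 1/(W*(2 + W)))
((f(0) + z(-5))*(-3))*0 - 7 = ((0 + 1/((-5)*(2 - 5)))*(-3))*0 - 7 = ((0 - ⅕/(-3))*(-3))*0 - 7 = ((0 - ⅕*(-⅓))*(-3))*0 - 7 = ((0 + 1/15)*(-3))*0 - 7 = ((1/15)*(-3))*0 - 7 = -⅕*0 - 7 = 0 - 7 = -7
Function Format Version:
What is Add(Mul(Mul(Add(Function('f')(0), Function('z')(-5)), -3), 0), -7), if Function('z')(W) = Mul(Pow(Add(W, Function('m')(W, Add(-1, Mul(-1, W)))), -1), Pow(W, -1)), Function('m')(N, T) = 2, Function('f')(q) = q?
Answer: -7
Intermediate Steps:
Function('z')(W) = Mul(Pow(W, -1), Pow(Add(2, W), -1)) (Function('z')(W) = Mul(Pow(Add(W, 2), -1), Pow(W, -1)) = Mul(Pow(Add(2, W), -1), Pow(W, -1)) = Mul(Pow(W, -1), Pow(Add(2, W), -1)))
Add(Mul(Mul(Add(Function('f')(0), Function('z')(-5)), -3), 0), -7) = Add(Mul(Mul(Add(0, Mul(Pow(-5, -1), Pow(Add(2, -5), -1))), -3), 0), -7) = Add(Mul(Mul(Add(0, Mul(Rational(-1, 5), Pow(-3, -1))), -3), 0), -7) = Add(Mul(Mul(Add(0, Mul(Rational(-1, 5), Rational(-1, 3))), -3), 0), -7) = Add(Mul(Mul(Add(0, Rational(1, 15)), -3), 0), -7) = Add(Mul(Mul(Rational(1, 15), -3), 0), -7) = Add(Mul(Rational(-1, 5), 0), -7) = Add(0, -7) = -7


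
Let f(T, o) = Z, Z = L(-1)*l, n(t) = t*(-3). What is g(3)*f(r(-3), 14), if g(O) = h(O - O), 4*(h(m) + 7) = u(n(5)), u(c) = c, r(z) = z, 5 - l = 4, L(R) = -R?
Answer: -43/4 ≈ -10.750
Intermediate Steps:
n(t) = -3*t
l = 1 (l = 5 - 1*4 = 5 - 4 = 1)
h(m) = -43/4 (h(m) = -7 + (-3*5)/4 = -7 + (¼)*(-15) = -7 - 15/4 = -43/4)
g(O) = -43/4
Z = 1 (Z = -1*(-1)*1 = 1*1 = 1)
f(T, o) = 1
g(3)*f(r(-3), 14) = -43/4*1 = -43/4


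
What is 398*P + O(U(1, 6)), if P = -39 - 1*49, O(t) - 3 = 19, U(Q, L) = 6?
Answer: -35002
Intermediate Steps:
O(t) = 22 (O(t) = 3 + 19 = 22)
P = -88 (P = -39 - 49 = -88)
398*P + O(U(1, 6)) = 398*(-88) + 22 = -35024 + 22 = -35002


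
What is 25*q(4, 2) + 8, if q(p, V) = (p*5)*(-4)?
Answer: -1992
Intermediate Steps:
q(p, V) = -20*p (q(p, V) = (5*p)*(-4) = -20*p)
25*q(4, 2) + 8 = 25*(-20*4) + 8 = 25*(-80) + 8 = -2000 + 8 = -1992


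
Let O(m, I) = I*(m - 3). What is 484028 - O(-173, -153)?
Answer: 457100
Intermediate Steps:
O(m, I) = I*(-3 + m)
484028 - O(-173, -153) = 484028 - (-153)*(-3 - 173) = 484028 - (-153)*(-176) = 484028 - 1*26928 = 484028 - 26928 = 457100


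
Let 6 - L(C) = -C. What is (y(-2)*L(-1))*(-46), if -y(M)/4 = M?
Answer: -1840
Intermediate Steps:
L(C) = 6 + C (L(C) = 6 - (-1)*C = 6 + C)
y(M) = -4*M
(y(-2)*L(-1))*(-46) = ((-4*(-2))*(6 - 1))*(-46) = (8*5)*(-46) = 40*(-46) = -1840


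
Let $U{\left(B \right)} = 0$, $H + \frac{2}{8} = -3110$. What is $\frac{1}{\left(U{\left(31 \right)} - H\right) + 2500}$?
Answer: $\frac{4}{22441} \approx 0.00017825$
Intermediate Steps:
$H = - \frac{12441}{4}$ ($H = - \frac{1}{4} - 3110 = - \frac{12441}{4} \approx -3110.3$)
$\frac{1}{\left(U{\left(31 \right)} - H\right) + 2500} = \frac{1}{\left(0 - - \frac{12441}{4}\right) + 2500} = \frac{1}{\left(0 + \frac{12441}{4}\right) + 2500} = \frac{1}{\frac{12441}{4} + 2500} = \frac{1}{\frac{22441}{4}} = \frac{4}{22441}$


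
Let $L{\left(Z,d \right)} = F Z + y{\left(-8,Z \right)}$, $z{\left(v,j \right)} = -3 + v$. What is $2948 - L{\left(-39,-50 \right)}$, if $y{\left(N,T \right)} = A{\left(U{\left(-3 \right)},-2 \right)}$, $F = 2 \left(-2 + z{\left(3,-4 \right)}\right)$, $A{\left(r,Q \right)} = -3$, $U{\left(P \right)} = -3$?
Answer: $2795$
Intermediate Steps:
$F = -4$ ($F = 2 \left(-2 + \left(-3 + 3\right)\right) = 2 \left(-2 + 0\right) = 2 \left(-2\right) = -4$)
$y{\left(N,T \right)} = -3$
$L{\left(Z,d \right)} = -3 - 4 Z$ ($L{\left(Z,d \right)} = - 4 Z - 3 = -3 - 4 Z$)
$2948 - L{\left(-39,-50 \right)} = 2948 - \left(-3 - -156\right) = 2948 - \left(-3 + 156\right) = 2948 - 153 = 2795$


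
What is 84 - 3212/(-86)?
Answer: 5218/43 ≈ 121.35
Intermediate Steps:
84 - 3212/(-86) = 84 - 3212*(-1)/86 = 84 - 44*(-73/86) = 84 + 1606/43 = 5218/43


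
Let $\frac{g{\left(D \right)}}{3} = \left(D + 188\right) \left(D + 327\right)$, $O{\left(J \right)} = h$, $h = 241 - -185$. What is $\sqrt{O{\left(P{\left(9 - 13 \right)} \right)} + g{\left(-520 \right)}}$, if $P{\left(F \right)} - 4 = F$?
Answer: $3 \sqrt{21406} \approx 438.92$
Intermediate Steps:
$h = 426$ ($h = 241 + 185 = 426$)
$P{\left(F \right)} = 4 + F$
$O{\left(J \right)} = 426$
$g{\left(D \right)} = 3 \left(188 + D\right) \left(327 + D\right)$ ($g{\left(D \right)} = 3 \left(D + 188\right) \left(D + 327\right) = 3 \left(188 + D\right) \left(327 + D\right)$)
$\sqrt{O{\left(P{\left(9 - 13 \right)} \right)} + g{\left(-520 \right)}} = \sqrt{426 + \left(184428 + 3 \left(-520\right)^{2} + 1545 \left(-520\right)\right)} = \sqrt{426 + \left(184428 + 3 \cdot 270400 - 803400\right)} = \sqrt{426 + \left(184428 + 811200 - 803400\right)} = \sqrt{426 + 192228} = \sqrt{192654} = 3 \sqrt{21406}$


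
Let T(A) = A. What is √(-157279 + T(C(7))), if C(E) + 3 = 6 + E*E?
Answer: I*√157227 ≈ 396.52*I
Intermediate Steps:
C(E) = 3 + E² (C(E) = -3 + (6 + E*E) = -3 + (6 + E²) = 3 + E²)
√(-157279 + T(C(7))) = √(-157279 + (3 + 7²)) = √(-157279 + (3 + 49)) = √(-157279 + 52) = √(-157227) = I*√157227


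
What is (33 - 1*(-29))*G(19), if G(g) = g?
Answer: 1178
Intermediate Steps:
(33 - 1*(-29))*G(19) = (33 - 1*(-29))*19 = (33 + 29)*19 = 62*19 = 1178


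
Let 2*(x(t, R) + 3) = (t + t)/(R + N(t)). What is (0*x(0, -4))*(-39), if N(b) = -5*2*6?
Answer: 0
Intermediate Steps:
N(b) = -60 (N(b) = -10*6 = -60)
x(t, R) = -3 + t/(-60 + R) (x(t, R) = -3 + ((t + t)/(R - 60))/2 = -3 + ((2*t)/(-60 + R))/2 = -3 + (2*t/(-60 + R))/2 = -3 + t/(-60 + R))
(0*x(0, -4))*(-39) = (0*((180 + 0 - 3*(-4))/(-60 - 4)))*(-39) = (0*((180 + 0 + 12)/(-64)))*(-39) = (0*(-1/64*192))*(-39) = (0*(-3))*(-39) = 0*(-39) = 0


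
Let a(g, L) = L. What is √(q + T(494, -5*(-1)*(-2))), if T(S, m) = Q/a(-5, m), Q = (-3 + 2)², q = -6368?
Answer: I*√636810/10 ≈ 79.8*I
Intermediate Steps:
Q = 1 (Q = (-1)² = 1)
T(S, m) = 1/m
√(q + T(494, -5*(-1)*(-2))) = √(-6368 + 1/(-5*(-1)*(-2))) = √(-6368 + 1/(5*(-2))) = √(-6368 + 1/(-10)) = √(-6368 - ⅒) = √(-63681/10) = I*√636810/10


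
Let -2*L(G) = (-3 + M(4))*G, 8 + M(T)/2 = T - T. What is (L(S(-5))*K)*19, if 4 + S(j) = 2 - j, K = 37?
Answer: 40071/2 ≈ 20036.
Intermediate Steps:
M(T) = -16 (M(T) = -16 + 2*(T - T) = -16 + 2*0 = -16 + 0 = -16)
S(j) = -2 - j (S(j) = -4 + (2 - j) = -2 - j)
L(G) = 19*G/2 (L(G) = -(-3 - 16)*G/2 = -(-19)*G/2 = 19*G/2)
(L(S(-5))*K)*19 = ((19*(-2 - 1*(-5))/2)*37)*19 = ((19*(-2 + 5)/2)*37)*19 = (((19/2)*3)*37)*19 = ((57/2)*37)*19 = (2109/2)*19 = 40071/2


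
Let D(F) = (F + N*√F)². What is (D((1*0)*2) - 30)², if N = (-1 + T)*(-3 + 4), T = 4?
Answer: 900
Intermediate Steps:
N = 3 (N = (-1 + 4)*(-3 + 4) = 3*1 = 3)
D(F) = (F + 3*√F)²
(D((1*0)*2) - 30)² = (((1*0)*2 + 3*√((1*0)*2))² - 30)² = ((0*2 + 3*√(0*2))² - 30)² = ((0 + 3*√0)² - 30)² = ((0 + 3*0)² - 30)² = ((0 + 0)² - 30)² = (0² - 30)² = (0 - 30)² = (-30)² = 900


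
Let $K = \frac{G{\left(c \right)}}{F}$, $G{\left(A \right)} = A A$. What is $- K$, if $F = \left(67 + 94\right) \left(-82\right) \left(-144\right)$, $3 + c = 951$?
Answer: $- \frac{6241}{13202} \approx -0.47273$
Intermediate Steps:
$c = 948$ ($c = -3 + 951 = 948$)
$G{\left(A \right)} = A^{2}$
$F = 1901088$ ($F = 161 \left(-82\right) \left(-144\right) = \left(-13202\right) \left(-144\right) = 1901088$)
$K = \frac{6241}{13202}$ ($K = \frac{948^{2}}{1901088} = 898704 \cdot \frac{1}{1901088} = \frac{6241}{13202} \approx 0.47273$)
$- K = \left(-1\right) \frac{6241}{13202} = - \frac{6241}{13202}$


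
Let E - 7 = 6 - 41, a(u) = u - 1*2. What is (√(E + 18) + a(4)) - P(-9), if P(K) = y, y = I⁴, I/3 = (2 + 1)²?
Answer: -531439 + I*√10 ≈ -5.3144e+5 + 3.1623*I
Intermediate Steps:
a(u) = -2 + u (a(u) = u - 2 = -2 + u)
E = -28 (E = 7 + (6 - 41) = 7 - 35 = -28)
I = 27 (I = 3*(2 + 1)² = 3*3² = 3*9 = 27)
y = 531441 (y = 27⁴ = 531441)
P(K) = 531441
(√(E + 18) + a(4)) - P(-9) = (√(-28 + 18) + (-2 + 4)) - 1*531441 = (√(-10) + 2) - 531441 = (I*√10 + 2) - 531441 = (2 + I*√10) - 531441 = -531439 + I*√10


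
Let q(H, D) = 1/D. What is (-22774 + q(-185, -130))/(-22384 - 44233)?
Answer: 2960621/8660210 ≈ 0.34186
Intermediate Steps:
(-22774 + q(-185, -130))/(-22384 - 44233) = (-22774 + 1/(-130))/(-22384 - 44233) = (-22774 - 1/130)/(-66617) = -2960621/130*(-1/66617) = 2960621/8660210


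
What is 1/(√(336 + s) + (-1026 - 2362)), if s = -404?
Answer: -847/2869653 - I*√17/5739306 ≈ -0.00029516 - 7.184e-7*I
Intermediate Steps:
1/(√(336 + s) + (-1026 - 2362)) = 1/(√(336 - 404) + (-1026 - 2362)) = 1/(√(-68) - 3388) = 1/(2*I*√17 - 3388) = 1/(-3388 + 2*I*√17)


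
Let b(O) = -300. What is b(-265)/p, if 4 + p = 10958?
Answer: -150/5477 ≈ -0.027387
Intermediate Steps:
p = 10954 (p = -4 + 10958 = 10954)
b(-265)/p = -300/10954 = -300*1/10954 = -150/5477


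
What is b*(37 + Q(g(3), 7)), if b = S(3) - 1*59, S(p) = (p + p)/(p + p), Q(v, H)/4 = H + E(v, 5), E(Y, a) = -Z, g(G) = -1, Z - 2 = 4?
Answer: -2378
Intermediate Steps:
Z = 6 (Z = 2 + 4 = 6)
E(Y, a) = -6 (E(Y, a) = -1*6 = -6)
Q(v, H) = -24 + 4*H (Q(v, H) = 4*(H - 6) = 4*(-6 + H) = -24 + 4*H)
S(p) = 1 (S(p) = (2*p)/((2*p)) = (2*p)*(1/(2*p)) = 1)
b = -58 (b = 1 - 1*59 = 1 - 59 = -58)
b*(37 + Q(g(3), 7)) = -58*(37 + (-24 + 4*7)) = -58*(37 + (-24 + 28)) = -58*(37 + 4) = -58*41 = -2378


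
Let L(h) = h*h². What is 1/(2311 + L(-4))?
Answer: 1/2247 ≈ 0.00044504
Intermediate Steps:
L(h) = h³
1/(2311 + L(-4)) = 1/(2311 + (-4)³) = 1/(2311 - 64) = 1/2247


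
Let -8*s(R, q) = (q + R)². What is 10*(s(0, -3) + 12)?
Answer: 435/4 ≈ 108.75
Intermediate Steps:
s(R, q) = -(R + q)²/8 (s(R, q) = -(q + R)²/8 = -(R + q)²/8)
10*(s(0, -3) + 12) = 10*(-(0 - 3)²/8 + 12) = 10*(-⅛*(-3)² + 12) = 10*(-⅛*9 + 12) = 10*(-9/8 + 12) = 10*(87/8) = 435/4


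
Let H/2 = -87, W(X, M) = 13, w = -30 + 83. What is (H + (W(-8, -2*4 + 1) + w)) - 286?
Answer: -394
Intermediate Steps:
w = 53
H = -174 (H = 2*(-87) = -174)
(H + (W(-8, -2*4 + 1) + w)) - 286 = (-174 + (13 + 53)) - 286 = (-174 + 66) - 286 = -108 - 286 = -394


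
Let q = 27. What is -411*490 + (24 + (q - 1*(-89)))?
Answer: -201250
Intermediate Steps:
-411*490 + (24 + (q - 1*(-89))) = -411*490 + (24 + (27 - 1*(-89))) = -201390 + (24 + (27 + 89)) = -201390 + (24 + 116) = -201390 + 140 = -201250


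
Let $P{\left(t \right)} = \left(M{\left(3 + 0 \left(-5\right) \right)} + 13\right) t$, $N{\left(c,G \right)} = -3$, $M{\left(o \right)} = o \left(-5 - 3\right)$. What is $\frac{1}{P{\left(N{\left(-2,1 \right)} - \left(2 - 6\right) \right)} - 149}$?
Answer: $- \frac{1}{160} \approx -0.00625$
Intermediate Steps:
$M{\left(o \right)} = - 8 o$ ($M{\left(o \right)} = o \left(-8\right) = - 8 o$)
$P{\left(t \right)} = - 11 t$ ($P{\left(t \right)} = \left(- 8 \left(3 + 0 \left(-5\right)\right) + 13\right) t = \left(- 8 \left(3 + 0\right) + 13\right) t = \left(\left(-8\right) 3 + 13\right) t = \left(-24 + 13\right) t = - 11 t$)
$\frac{1}{P{\left(N{\left(-2,1 \right)} - \left(2 - 6\right) \right)} - 149} = \frac{1}{- 11 \left(-3 - \left(2 - 6\right)\right) - 149} = \frac{1}{- 11 \left(-3 - -4\right) - 149} = \frac{1}{- 11 \left(-3 + 4\right) - 149} = \frac{1}{\left(-11\right) 1 - 149} = \frac{1}{-11 - 149} = \frac{1}{-160} = - \frac{1}{160}$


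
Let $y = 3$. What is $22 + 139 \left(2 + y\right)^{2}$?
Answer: $3497$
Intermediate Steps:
$22 + 139 \left(2 + y\right)^{2} = 22 + 139 \left(2 + 3\right)^{2} = 22 + 139 \cdot 5^{2} = 22 + 139 \cdot 25 = 22 + 3475 = 3497$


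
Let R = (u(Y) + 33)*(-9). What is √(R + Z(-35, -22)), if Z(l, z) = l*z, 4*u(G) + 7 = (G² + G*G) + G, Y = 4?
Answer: √1631/2 ≈ 20.193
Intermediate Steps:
u(G) = -7/4 + G²/2 + G/4 (u(G) = -7/4 + ((G² + G*G) + G)/4 = -7/4 + ((G² + G²) + G)/4 = -7/4 + (2*G² + G)/4 = -7/4 + (G + 2*G²)/4 = -7/4 + (G²/2 + G/4) = -7/4 + G²/2 + G/4)
R = -1449/4 (R = ((-7/4 + (½)*4² + (¼)*4) + 33)*(-9) = ((-7/4 + (½)*16 + 1) + 33)*(-9) = ((-7/4 + 8 + 1) + 33)*(-9) = (29/4 + 33)*(-9) = (161/4)*(-9) = -1449/4 ≈ -362.25)
√(R + Z(-35, -22)) = √(-1449/4 - 35*(-22)) = √(-1449/4 + 770) = √(1631/4) = √1631/2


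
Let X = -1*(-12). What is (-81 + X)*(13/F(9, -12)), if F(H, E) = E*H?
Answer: 299/36 ≈ 8.3056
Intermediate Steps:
X = 12
(-81 + X)*(13/F(9, -12)) = (-81 + 12)*(13/((-12*9))) = -897/(-108) = -897*(-1)/108 = -69*(-13/108) = 299/36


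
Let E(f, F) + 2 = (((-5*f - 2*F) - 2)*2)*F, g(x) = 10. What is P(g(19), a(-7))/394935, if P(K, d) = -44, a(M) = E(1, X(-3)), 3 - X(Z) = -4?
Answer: -44/394935 ≈ -0.00011141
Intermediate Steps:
X(Z) = 7 (X(Z) = 3 - 1*(-4) = 3 + 4 = 7)
E(f, F) = -2 + F*(-4 - 10*f - 4*F) (E(f, F) = -2 + (((-5*f - 2*F) - 2)*2)*F = -2 + ((-2 - 5*f - 2*F)*2)*F = -2 + (-4 - 10*f - 4*F)*F = -2 + F*(-4 - 10*f - 4*F))
a(M) = -296 (a(M) = -2 - 4*7 - 4*7² - 10*7*1 = -2 - 28 - 4*49 - 70 = -2 - 28 - 196 - 70 = -296)
P(g(19), a(-7))/394935 = -44/394935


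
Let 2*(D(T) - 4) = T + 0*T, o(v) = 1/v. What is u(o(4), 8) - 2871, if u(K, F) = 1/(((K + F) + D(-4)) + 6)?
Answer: -186611/65 ≈ -2870.9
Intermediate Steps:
D(T) = 4 + T/2 (D(T) = 4 + (T + 0*T)/2 = 4 + (T + 0)/2 = 4 + T/2)
u(K, F) = 1/(8 + F + K) (u(K, F) = 1/(((K + F) + (4 + (½)*(-4))) + 6) = 1/(((F + K) + (4 - 2)) + 6) = 1/(((F + K) + 2) + 6) = 1/((2 + F + K) + 6) = 1/(8 + F + K))
u(o(4), 8) - 2871 = 1/(8 + 8 + 1/4) - 2871 = 1/(8 + 8 + ¼) - 2871 = 1/(65/4) - 2871 = 4/65 - 2871 = -186611/65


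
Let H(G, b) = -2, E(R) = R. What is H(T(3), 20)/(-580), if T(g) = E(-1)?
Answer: 1/290 ≈ 0.0034483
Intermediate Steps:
T(g) = -1
H(T(3), 20)/(-580) = -2/(-580) = -2*(-1/580) = 1/290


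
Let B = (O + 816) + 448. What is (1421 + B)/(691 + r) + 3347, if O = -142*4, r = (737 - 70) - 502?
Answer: 2867149/856 ≈ 3349.5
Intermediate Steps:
r = 165 (r = 667 - 502 = 165)
O = -568
B = 696 (B = (-568 + 816) + 448 = 248 + 448 = 696)
(1421 + B)/(691 + r) + 3347 = (1421 + 696)/(691 + 165) + 3347 = 2117/856 + 3347 = 2867149/856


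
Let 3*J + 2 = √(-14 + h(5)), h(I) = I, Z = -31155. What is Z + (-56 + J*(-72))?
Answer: -31163 - 72*I ≈ -31163.0 - 72.0*I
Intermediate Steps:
J = -⅔ + I (J = -⅔ + √(-14 + 5)/3 = -⅔ + √(-9)/3 = -⅔ + (3*I)/3 = -⅔ + I ≈ -0.66667 + 1.0*I)
Z + (-56 + J*(-72)) = -31155 + (-56 + (-⅔ + I)*(-72)) = -31155 + (-56 + (48 - 72*I)) = -31155 + (-8 - 72*I) = -31163 - 72*I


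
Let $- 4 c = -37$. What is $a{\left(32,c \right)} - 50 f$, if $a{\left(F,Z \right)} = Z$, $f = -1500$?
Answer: $\frac{300037}{4} \approx 75009.0$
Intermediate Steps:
$c = \frac{37}{4}$ ($c = \left(- \frac{1}{4}\right) \left(-37\right) = \frac{37}{4} \approx 9.25$)
$a{\left(32,c \right)} - 50 f = \frac{37}{4} - -75000 = \frac{37}{4} + 75000 = \frac{300037}{4}$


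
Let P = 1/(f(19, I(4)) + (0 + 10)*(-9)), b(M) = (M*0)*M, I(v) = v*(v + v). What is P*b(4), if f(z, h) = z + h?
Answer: 0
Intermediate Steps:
I(v) = 2*v² (I(v) = v*(2*v) = 2*v²)
b(M) = 0 (b(M) = 0*M = 0)
f(z, h) = h + z
P = -1/39 (P = 1/((2*4² + 19) + (0 + 10)*(-9)) = 1/((2*16 + 19) + 10*(-9)) = 1/((32 + 19) - 90) = 1/(51 - 90) = 1/(-39) = -1/39 ≈ -0.025641)
P*b(4) = -1/39*0 = 0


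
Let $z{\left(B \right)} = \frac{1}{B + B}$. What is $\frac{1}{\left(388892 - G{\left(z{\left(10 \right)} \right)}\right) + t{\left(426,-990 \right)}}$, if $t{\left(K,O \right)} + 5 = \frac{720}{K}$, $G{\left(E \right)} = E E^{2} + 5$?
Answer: $\frac{568000}{220885935929} \approx 2.5715 \cdot 10^{-6}$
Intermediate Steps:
$z{\left(B \right)} = \frac{1}{2 B}$
$G{\left(E \right)} = 5 + E^{3}$ ($G{\left(E \right)} = E^{3} + 5 = 5 + E^{3}$)
$t{\left(K,O \right)} = -5 + \frac{720}{K}$
$\frac{1}{\left(388892 - G{\left(z{\left(10 \right)} \right)}\right) + t{\left(426,-990 \right)}} = \frac{1}{\left(388892 - \left(5 + \left(\frac{1}{2 \cdot 10}\right)^{3}\right)\right) - \left(5 - \frac{720}{426}\right)} = \frac{1}{\left(388892 - \left(5 + \left(\frac{1}{2} \cdot \frac{1}{10}\right)^{3}\right)\right) + \left(-5 + 720 \cdot \frac{1}{426}\right)} = \frac{1}{\left(388892 - \left(5 + \left(\frac{1}{20}\right)^{3}\right)\right) + \left(-5 + \frac{120}{71}\right)} = \frac{1}{\left(388892 - \left(5 + \frac{1}{8000}\right)\right) - \frac{235}{71}} = \frac{1}{\left(388892 - \frac{40001}{8000}\right) - \frac{235}{71}} = \frac{1}{\frac{3111095999}{8000} - \frac{235}{71}} = \frac{1}{\frac{220885935929}{568000}} = \frac{568000}{220885935929}$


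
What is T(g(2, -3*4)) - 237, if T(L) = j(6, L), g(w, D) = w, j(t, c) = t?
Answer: -231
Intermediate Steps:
T(L) = 6
T(g(2, -3*4)) - 237 = 6 - 237 = -231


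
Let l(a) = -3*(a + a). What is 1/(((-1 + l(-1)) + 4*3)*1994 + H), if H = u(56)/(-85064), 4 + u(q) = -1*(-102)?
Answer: 868/29423463 ≈ 2.9500e-5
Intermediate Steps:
u(q) = 98 (u(q) = -4 - 1*(-102) = -4 + 102 = 98)
l(a) = -6*a
H = -1/868 (H = 98/(-85064) = 98*(-1/85064) = -1/868 ≈ -0.0011521)
1/(((-1 + l(-1)) + 4*3)*1994 + H) = 1/(((-1 - 6*(-1)) + 4*3)*1994 - 1/868) = 1/(((-1 + 6) + 12)*1994 - 1/868) = 1/((5 + 12)*1994 - 1/868) = 1/(17*1994 - 1/868) = 1/(33898 - 1/868) = 1/(29423463/868) = 868/29423463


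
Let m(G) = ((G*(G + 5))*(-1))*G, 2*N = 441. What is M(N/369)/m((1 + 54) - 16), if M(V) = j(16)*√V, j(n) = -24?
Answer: 7*√82/228657 ≈ 0.00027722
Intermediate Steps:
N = 441/2 (N = (½)*441 = 441/2 ≈ 220.50)
M(V) = -24*√V
m(G) = -G²*(5 + G) (m(G) = ((G*(5 + G))*(-1))*G = (-G*(5 + G))*G = -G²*(5 + G))
M(N/369)/m((1 + 54) - 16) = (-24*7*√82/82)/((((1 + 54) - 16)²*(-5 - ((1 + 54) - 16)))) = (-24*7*√82/82)/(((55 - 16)²*(-5 - (55 - 16)))) = (-84*√82/41)/((39²*(-5 - 1*39))) = (-84*√82/41)/((1521*(-5 - 39))) = (-84*√82/41)/((1521*(-44))) = -84*√82/41/(-66924) = -84*√82/41*(-1/66924) = 7*√82/228657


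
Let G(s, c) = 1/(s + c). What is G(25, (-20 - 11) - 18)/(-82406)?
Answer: 1/1977744 ≈ 5.0563e-7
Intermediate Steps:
G(s, c) = 1/(c + s)
G(25, (-20 - 11) - 18)/(-82406) = 1/((((-20 - 11) - 18) + 25)*(-82406)) = -1/82406/((-31 - 18) + 25) = -1/82406/(-49 + 25) = -1/82406/(-24) = -1/24*(-1/82406) = 1/1977744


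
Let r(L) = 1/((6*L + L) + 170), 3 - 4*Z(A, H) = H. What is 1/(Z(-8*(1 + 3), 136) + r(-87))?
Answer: -1756/58391 ≈ -0.030073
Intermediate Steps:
Z(A, H) = 3/4 - H/4
r(L) = 1/(170 + 7*L) (r(L) = 1/(7*L + 170) = 1/(170 + 7*L))
1/(Z(-8*(1 + 3), 136) + r(-87)) = 1/((3/4 - 1/4*136) + 1/(170 + 7*(-87))) = 1/((3/4 - 34) + 1/(170 - 609)) = 1/(-133/4 + 1/(-439)) = 1/(-133/4 - 1/439) = 1/(-58391/1756) = -1756/58391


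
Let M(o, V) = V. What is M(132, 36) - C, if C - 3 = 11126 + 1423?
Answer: -12516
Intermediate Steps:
C = 12552 (C = 3 + (11126 + 1423) = 3 + 12549 = 12552)
M(132, 36) - C = 36 - 1*12552 = 36 - 12552 = -12516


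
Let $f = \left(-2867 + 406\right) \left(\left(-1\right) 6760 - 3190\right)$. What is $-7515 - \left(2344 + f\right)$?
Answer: $-24496809$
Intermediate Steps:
$f = 24486950$ ($f = - 2461 \left(-6760 - 3190\right) = \left(-2461\right) \left(-9950\right) = 24486950$)
$-7515 - \left(2344 + f\right) = -7515 - \left(2344 + 24486950\right) = -7515 - 24489294 = -24496809$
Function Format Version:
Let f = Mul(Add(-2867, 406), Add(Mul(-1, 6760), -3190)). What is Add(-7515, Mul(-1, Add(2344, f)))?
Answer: -24496809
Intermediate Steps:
f = 24486950 (f = Mul(-2461, Add(-6760, -3190)) = Mul(-2461, -9950) = 24486950)
Add(-7515, Mul(-1, Add(2344, f))) = Add(-7515, Mul(-1, Add(2344, 24486950))) = Add(-7515, Mul(-1, 24489294)) = Add(-7515, -24489294) = -24496809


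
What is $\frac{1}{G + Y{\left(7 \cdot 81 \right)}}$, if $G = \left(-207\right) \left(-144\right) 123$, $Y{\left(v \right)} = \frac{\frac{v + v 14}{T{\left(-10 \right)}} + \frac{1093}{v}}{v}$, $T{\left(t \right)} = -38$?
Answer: $\frac{12216582}{44790675998687} \approx 2.7275 \cdot 10^{-7}$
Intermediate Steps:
$Y{\left(v \right)} = \frac{\frac{1093}{v} - \frac{15 v}{38}}{v}$ ($Y{\left(v \right)} = \frac{\frac{v + v 14}{-38} + \frac{1093}{v}}{v} = \frac{\left(v + 14 v\right) \left(- \frac{1}{38}\right) + \frac{1093}{v}}{v} = \frac{15 v \left(- \frac{1}{38}\right) + \frac{1093}{v}}{v} = \frac{- \frac{15 v}{38} + \frac{1093}{v}}{v} = \frac{\frac{1093}{v} - \frac{15 v}{38}}{v}$)
$G = 3666384$ ($G = 29808 \cdot 123 = 3666384$)
$\frac{1}{G + Y{\left(7 \cdot 81 \right)}} = \frac{1}{3666384 - \left(\frac{15}{38} - \frac{1093}{321489}\right)} = \frac{1}{3666384 + \left(- \frac{15}{38} + 1093 \cdot \frac{1}{321489}\right)} = \frac{1}{3666384 + \left(- \frac{15}{38} + \frac{1093}{321489}\right)} = \frac{1}{3666384 - \frac{4780801}{12216582}} = \frac{1}{\frac{44790675998687}{12216582}} = \frac{12216582}{44790675998687}$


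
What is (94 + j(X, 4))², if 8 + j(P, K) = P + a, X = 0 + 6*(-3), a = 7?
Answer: 5625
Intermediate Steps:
X = -18 (X = 0 - 18 = -18)
j(P, K) = -1 + P (j(P, K) = -8 + (P + 7) = -8 + (7 + P) = -1 + P)
(94 + j(X, 4))² = (94 + (-1 - 18))² = (94 - 19)² = 75² = 5625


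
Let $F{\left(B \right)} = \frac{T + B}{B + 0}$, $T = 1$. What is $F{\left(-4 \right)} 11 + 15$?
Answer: $\frac{93}{4} \approx 23.25$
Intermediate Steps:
$F{\left(B \right)} = \frac{1 + B}{B}$ ($F{\left(B \right)} = \frac{1 + B}{B + 0} = \frac{1 + B}{B}$)
$F{\left(-4 \right)} 11 + 15 = \frac{1 - 4}{-4} \cdot 11 + 15 = \left(- \frac{1}{4}\right) \left(-3\right) 11 + 15 = \frac{3}{4} \cdot 11 + 15 = \frac{33}{4} + 15 = \frac{93}{4}$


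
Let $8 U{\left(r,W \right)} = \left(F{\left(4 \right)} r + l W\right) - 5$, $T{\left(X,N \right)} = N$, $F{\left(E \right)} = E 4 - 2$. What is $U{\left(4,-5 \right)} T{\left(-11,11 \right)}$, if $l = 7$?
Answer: $22$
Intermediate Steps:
$F{\left(E \right)} = -2 + 4 E$ ($F{\left(E \right)} = 4 E - 2 = -2 + 4 E$)
$U{\left(r,W \right)} = - \frac{5}{8} + \frac{7 r}{4} + \frac{7 W}{8}$ ($U{\left(r,W \right)} = \frac{\left(\left(-2 + 4 \cdot 4\right) r + 7 W\right) - 5}{8} = \frac{\left(\left(-2 + 16\right) r + 7 W\right) - 5}{8} = \frac{\left(14 r + 7 W\right) - 5}{8} = \frac{\left(7 W + 14 r\right) - 5}{8} = \frac{-5 + 7 W + 14 r}{8} = - \frac{5}{8} + \frac{7 r}{4} + \frac{7 W}{8}$)
$U{\left(4,-5 \right)} T{\left(-11,11 \right)} = \left(- \frac{5}{8} + \frac{7}{4} \cdot 4 + \frac{7}{8} \left(-5\right)\right) 11 = \left(- \frac{5}{8} + 7 - \frac{35}{8}\right) 11 = 2 \cdot 11 = 22$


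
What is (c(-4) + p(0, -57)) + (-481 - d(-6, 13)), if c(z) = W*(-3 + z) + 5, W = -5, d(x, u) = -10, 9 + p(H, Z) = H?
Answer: -440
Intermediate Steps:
p(H, Z) = -9 + H
c(z) = 20 - 5*z (c(z) = -5*(-3 + z) + 5 = (15 - 5*z) + 5 = 20 - 5*z)
(c(-4) + p(0, -57)) + (-481 - d(-6, 13)) = ((20 - 5*(-4)) + (-9 + 0)) + (-481 - 1*(-10)) = ((20 + 20) - 9) + (-481 + 10) = (40 - 9) - 471 = 31 - 471 = -440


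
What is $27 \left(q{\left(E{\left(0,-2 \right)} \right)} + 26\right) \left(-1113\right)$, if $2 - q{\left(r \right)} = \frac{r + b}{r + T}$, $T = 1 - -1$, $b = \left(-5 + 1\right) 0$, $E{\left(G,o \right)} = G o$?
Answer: $-841428$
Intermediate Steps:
$b = 0$ ($b = \left(-4\right) 0 = 0$)
$T = 2$ ($T = 1 + 1 = 2$)
$q{\left(r \right)} = 2 - \frac{r}{2 + r}$ ($q{\left(r \right)} = 2 - \frac{r + 0}{r + 2} = 2 - \frac{r}{2 + r}$)
$27 \left(q{\left(E{\left(0,-2 \right)} \right)} + 26\right) \left(-1113\right) = 27 \left(\frac{4 + 0 \left(-2\right)}{2 + 0 \left(-2\right)} + 26\right) \left(-1113\right) = 27 \left(\frac{4 + 0}{2 + 0} + 26\right) \left(-1113\right) = 27 \left(\frac{1}{2} \cdot 4 + 26\right) \left(-1113\right) = 27 \left(2 + 26\right) \left(-1113\right) = 27 \cdot 28 \left(-1113\right) = 756 \left(-1113\right) = -841428$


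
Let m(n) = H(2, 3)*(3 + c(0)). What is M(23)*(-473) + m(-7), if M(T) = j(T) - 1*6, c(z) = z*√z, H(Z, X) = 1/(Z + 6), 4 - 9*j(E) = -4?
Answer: 174091/72 ≈ 2417.9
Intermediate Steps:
j(E) = 8/9 (j(E) = 4/9 - ⅑*(-4) = 4/9 + 4/9 = 8/9)
H(Z, X) = 1/(6 + Z)
c(z) = z^(3/2)
M(T) = -46/9 (M(T) = 8/9 - 1*6 = 8/9 - 6 = -46/9)
m(n) = 3/8 (m(n) = (3 + 0^(3/2))/(6 + 2) = (3 + 0)/8 = (⅛)*3 = 3/8)
M(23)*(-473) + m(-7) = -46/9*(-473) + 3/8 = 21758/9 + 3/8 = 174091/72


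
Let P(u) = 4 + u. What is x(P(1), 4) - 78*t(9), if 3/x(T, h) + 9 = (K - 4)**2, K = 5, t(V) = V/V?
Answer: -627/8 ≈ -78.375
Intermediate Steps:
t(V) = 1
x(T, h) = -3/8 (x(T, h) = 3/(-9 + (5 - 4)**2) = 3/(-9 + 1**2) = 3/(-9 + 1) = 3/(-8) = 3*(-1/8) = -3/8)
x(P(1), 4) - 78*t(9) = -3/8 - 78*1 = -3/8 - 78 = -627/8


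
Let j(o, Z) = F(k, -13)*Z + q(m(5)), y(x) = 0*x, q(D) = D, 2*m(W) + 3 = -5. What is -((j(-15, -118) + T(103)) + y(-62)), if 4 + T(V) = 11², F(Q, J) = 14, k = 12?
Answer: 1539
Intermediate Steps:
m(W) = -4 (m(W) = -3/2 + (½)*(-5) = -3/2 - 5/2 = -4)
y(x) = 0
T(V) = 117 (T(V) = -4 + 11² = -4 + 121 = 117)
j(o, Z) = -4 + 14*Z (j(o, Z) = 14*Z - 4 = -4 + 14*Z)
-((j(-15, -118) + T(103)) + y(-62)) = -(((-4 + 14*(-118)) + 117) + 0) = -(((-4 - 1652) + 117) + 0) = -((-1656 + 117) + 0) = -(-1539 + 0) = -1*(-1539) = 1539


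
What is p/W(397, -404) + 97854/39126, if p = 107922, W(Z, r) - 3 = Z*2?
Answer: 716757635/5197237 ≈ 137.91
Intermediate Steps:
W(Z, r) = 3 + 2*Z (W(Z, r) = 3 + Z*2 = 3 + 2*Z)
p/W(397, -404) + 97854/39126 = 107922/(3 + 2*397) + 97854/39126 = 107922/(3 + 794) + 97854*(1/39126) = 107922/797 + 16309/6521 = 716757635/5197237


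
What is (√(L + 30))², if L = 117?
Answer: 147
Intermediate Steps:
(√(L + 30))² = (√(117 + 30))² = (√147)² = (7*√3)² = 147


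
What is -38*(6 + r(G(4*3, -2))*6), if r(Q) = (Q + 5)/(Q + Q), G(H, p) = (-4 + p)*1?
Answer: -247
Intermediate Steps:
G(H, p) = -4 + p
r(Q) = (5 + Q)/(2*Q) (r(Q) = (5 + Q)/((2*Q)) = (5 + Q)*(1/(2*Q)) = (5 + Q)/(2*Q))
-38*(6 + r(G(4*3, -2))*6) = -38*(6 + ((5 + (-4 - 2))/(2*(-4 - 2)))*6) = -38*(6 + ((½)*(5 - 6)/(-6))*6) = -38*(6 + ((½)*(-⅙)*(-1))*6) = -38*(6 + (1/12)*6) = -38*(6 + ½) = -38*13/2 = -247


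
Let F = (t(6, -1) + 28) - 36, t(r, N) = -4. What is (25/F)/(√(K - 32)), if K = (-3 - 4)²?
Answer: -25*√17/204 ≈ -0.50528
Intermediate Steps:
K = 49 (K = (-7)² = 49)
F = -12 (F = (-4 + 28) - 36 = 24 - 36 = -12)
(25/F)/(√(K - 32)) = (25/(-12))/(√(49 - 32)) = (25*(-1/12))/(√17) = -25*√17/204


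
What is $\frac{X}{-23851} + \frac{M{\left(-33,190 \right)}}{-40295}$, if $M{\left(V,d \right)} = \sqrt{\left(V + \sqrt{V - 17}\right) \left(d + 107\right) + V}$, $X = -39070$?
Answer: $\frac{39070}{23851} - \frac{\sqrt{-9834 + 1485 i \sqrt{2}}}{40295} \approx 1.6378 - 0.0024748 i$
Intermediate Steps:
$M{\left(V,d \right)} = \sqrt{V + \left(107 + d\right) \left(V + \sqrt{-17 + V}\right)}$ ($M{\left(V,d \right)} = \sqrt{\left(V + \sqrt{-17 + V}\right) \left(107 + d\right) + V} = \sqrt{\left(107 + d\right) \left(V + \sqrt{-17 + V}\right) + V} = \sqrt{V + \left(107 + d\right) \left(V + \sqrt{-17 + V}\right)}$)
$\frac{X}{-23851} + \frac{M{\left(-33,190 \right)}}{-40295} = - \frac{39070}{-23851} + \frac{\sqrt{107 \sqrt{-17 - 33} + 108 \left(-33\right) - 6270 + 190 \sqrt{-17 - 33}}}{-40295} = \left(-39070\right) \left(- \frac{1}{23851}\right) + \sqrt{107 \sqrt{-50} - 3564 - 6270 + 190 \sqrt{-50}} \left(- \frac{1}{40295}\right) = \frac{39070}{23851} + \sqrt{107 \cdot 5 i \sqrt{2} - 3564 - 6270 + 190 \cdot 5 i \sqrt{2}} \left(- \frac{1}{40295}\right) = \frac{39070}{23851} + \sqrt{535 i \sqrt{2} - 3564 - 6270 + 950 i \sqrt{2}} \left(- \frac{1}{40295}\right) = \frac{39070}{23851} + \sqrt{-9834 + 1485 i \sqrt{2}} \left(- \frac{1}{40295}\right) = \frac{39070}{23851} - \frac{\sqrt{-9834 + 1485 i \sqrt{2}}}{40295}$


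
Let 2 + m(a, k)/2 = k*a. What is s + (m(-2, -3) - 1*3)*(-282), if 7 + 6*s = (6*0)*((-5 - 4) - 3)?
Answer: -8467/6 ≈ -1411.2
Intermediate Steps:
m(a, k) = -4 + 2*a*k (m(a, k) = -4 + 2*(k*a) = -4 + 2*(a*k) = -4 + 2*a*k)
s = -7/6 (s = -7/6 + ((6*0)*((-5 - 4) - 3))/6 = -7/6 + (0*(-9 - 3))/6 = -7/6 + (0*(-12))/6 = -7/6 + (⅙)*0 = -7/6 + 0 = -7/6 ≈ -1.1667)
s + (m(-2, -3) - 1*3)*(-282) = -7/6 + ((-4 + 2*(-2)*(-3)) - 1*3)*(-282) = -7/6 + ((-4 + 12) - 3)*(-282) = -7/6 + (8 - 3)*(-282) = -7/6 + 5*(-282) = -7/6 - 1410 = -8467/6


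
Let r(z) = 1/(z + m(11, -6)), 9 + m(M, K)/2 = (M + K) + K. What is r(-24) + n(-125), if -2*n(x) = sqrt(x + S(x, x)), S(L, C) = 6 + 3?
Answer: -1/44 - I*sqrt(29) ≈ -0.022727 - 5.3852*I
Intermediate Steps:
S(L, C) = 9
n(x) = -sqrt(9 + x)/2 (n(x) = -sqrt(x + 9)/2 = -sqrt(9 + x)/2)
m(M, K) = -18 + 2*M + 4*K (m(M, K) = -18 + 2*((M + K) + K) = -18 + 2*((K + M) + K) = -18 + 2*(M + 2*K) = -18 + (2*M + 4*K) = -18 + 2*M + 4*K)
r(z) = 1/(-20 + z) (r(z) = 1/(z + (-18 + 2*11 + 4*(-6))) = 1/(z + (-18 + 22 - 24)) = 1/(z - 20) = 1/(-20 + z))
r(-24) + n(-125) = 1/(-20 - 24) - sqrt(9 - 125)/2 = 1/(-44) - I*sqrt(29) = -1/44 - I*sqrt(29)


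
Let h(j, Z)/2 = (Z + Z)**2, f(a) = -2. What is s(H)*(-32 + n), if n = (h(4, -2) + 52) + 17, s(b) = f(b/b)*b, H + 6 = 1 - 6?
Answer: 1518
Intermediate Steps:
h(j, Z) = 8*Z**2 (h(j, Z) = 2*(Z + Z)**2 = 2*(2*Z)**2 = 2*(4*Z**2) = 8*Z**2)
H = -11 (H = -6 + (1 - 6) = -6 - 5 = -11)
s(b) = -2*b
n = 101 (n = (8*(-2)**2 + 52) + 17 = (8*4 + 52) + 17 = (32 + 52) + 17 = 84 + 17 = 101)
s(H)*(-32 + n) = (-2*(-11))*(-32 + 101) = 22*69 = 1518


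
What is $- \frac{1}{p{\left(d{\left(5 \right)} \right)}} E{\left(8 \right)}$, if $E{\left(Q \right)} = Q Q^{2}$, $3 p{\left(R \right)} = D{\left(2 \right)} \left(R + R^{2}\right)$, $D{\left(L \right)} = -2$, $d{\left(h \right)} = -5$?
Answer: $\frac{192}{5} \approx 38.4$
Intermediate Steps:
$p{\left(R \right)} = - \frac{2 R}{3} - \frac{2 R^{2}}{3}$ ($p{\left(R \right)} = \frac{\left(-2\right) \left(R + R^{2}\right)}{3} = \frac{- 2 R - 2 R^{2}}{3} = - \frac{2 R}{3} - \frac{2 R^{2}}{3}$)
$E{\left(Q \right)} = Q^{3}$
$- \frac{1}{p{\left(d{\left(5 \right)} \right)}} E{\left(8 \right)} = - \frac{1}{\left(- \frac{2}{3}\right) \left(-5\right) \left(1 - 5\right)} 8^{3} = - \frac{1}{\left(- \frac{2}{3}\right) \left(-5\right) \left(-4\right)} 512 = - \frac{1}{- \frac{40}{3}} \cdot 512 = \left(-1\right) \left(- \frac{3}{40}\right) 512 = \frac{3}{40} \cdot 512 = \frac{192}{5}$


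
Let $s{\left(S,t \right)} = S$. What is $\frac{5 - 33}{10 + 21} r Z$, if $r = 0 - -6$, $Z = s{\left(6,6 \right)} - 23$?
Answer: $\frac{2856}{31} \approx 92.129$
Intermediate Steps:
$Z = -17$ ($Z = 6 - 23 = -17$)
$r = 6$ ($r = 0 + 6 = 6$)
$\frac{5 - 33}{10 + 21} r Z = \frac{5 - 33}{10 + 21} \cdot 6 \left(-17\right) = - \frac{28}{31} \cdot 6 \left(-17\right) = \left(-28\right) \frac{1}{31} \cdot 6 \left(-17\right) = \left(- \frac{28}{31}\right) 6 \left(-17\right) = \left(- \frac{168}{31}\right) \left(-17\right) = \frac{2856}{31}$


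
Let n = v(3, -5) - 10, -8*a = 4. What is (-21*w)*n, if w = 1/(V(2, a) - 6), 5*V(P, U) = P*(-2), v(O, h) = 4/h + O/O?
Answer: -1029/34 ≈ -30.265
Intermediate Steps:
a = -½ (a = -⅛*4 = -½ ≈ -0.50000)
v(O, h) = 1 + 4/h (v(O, h) = 4/h + 1 = 1 + 4/h)
V(P, U) = -2*P/5 (V(P, U) = (P*(-2))/5 = (-2*P)/5 = -2*P/5)
w = -5/34 (w = 1/(-⅖*2 - 6) = 1/(-⅘ - 6) = 1/(-34/5) = -5/34 ≈ -0.14706)
n = -49/5 (n = (4 - 5)/(-5) - 10 = -⅕*(-1) - 10 = ⅕ - 10 = -49/5 ≈ -9.8000)
(-21*w)*n = -21*(-5/34)*(-49/5) = (105/34)*(-49/5) = -1029/34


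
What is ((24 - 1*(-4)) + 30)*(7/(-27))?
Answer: -406/27 ≈ -15.037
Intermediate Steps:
((24 - 1*(-4)) + 30)*(7/(-27)) = ((24 + 4) + 30)*(7*(-1/27)) = (28 + 30)*(-7/27) = 58*(-7/27) = -406/27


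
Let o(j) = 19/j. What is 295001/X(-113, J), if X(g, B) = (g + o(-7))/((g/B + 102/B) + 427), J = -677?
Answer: -59697287363/54837 ≈ -1.0886e+6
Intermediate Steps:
X(g, B) = (-19/7 + g)/(427 + 102/B + g/B) (X(g, B) = (g + 19/(-7))/((g/B + 102/B) + 427) = (g + 19*(-⅐))/((102/B + g/B) + 427) = (g - 19/7)/(427 + 102/B + g/B) = (-19/7 + g)/(427 + 102/B + g/B))
295001/X(-113, J) = 295001/(((⅐)*(-677)*(-19 + 7*(-113))/(102 - 113 + 427*(-677)))) = 295001/(((⅐)*(-677)*(-19 - 791)/(102 - 113 - 289079))) = 295001/(((⅐)*(-677)*(-810)/(-289090))) = 295001/(((⅐)*(-677)*(-1/289090)*(-810))) = 295001/(-54837/202363) = 295001*(-202363/54837) = -59697287363/54837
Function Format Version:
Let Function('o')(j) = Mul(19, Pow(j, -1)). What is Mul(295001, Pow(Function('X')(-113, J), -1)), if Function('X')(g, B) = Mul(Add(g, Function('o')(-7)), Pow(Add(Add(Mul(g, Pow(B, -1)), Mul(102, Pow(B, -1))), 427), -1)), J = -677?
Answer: Rational(-59697287363, 54837) ≈ -1.0886e+6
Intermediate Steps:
Function('X')(g, B) = Mul(Pow(Add(427, Mul(102, Pow(B, -1)), Mul(g, Pow(B, -1))), -1), Add(Rational(-19, 7), g)) (Function('X')(g, B) = Mul(Add(g, Mul(19, Pow(-7, -1))), Pow(Add(Add(Mul(g, Pow(B, -1)), Mul(102, Pow(B, -1))), 427), -1)) = Mul(Add(g, Mul(19, Rational(-1, 7))), Pow(Add(Add(Mul(102, Pow(B, -1)), Mul(g, Pow(B, -1))), 427), -1)) = Mul(Add(g, Rational(-19, 7)), Pow(Add(427, Mul(102, Pow(B, -1)), Mul(g, Pow(B, -1))), -1)) = Mul(Add(Rational(-19, 7), g), Pow(Add(427, Mul(102, Pow(B, -1)), Mul(g, Pow(B, -1))), -1)) = Mul(Pow(Add(427, Mul(102, Pow(B, -1)), Mul(g, Pow(B, -1))), -1), Add(Rational(-19, 7), g)))
Mul(295001, Pow(Function('X')(-113, J), -1)) = Mul(295001, Pow(Mul(Rational(1, 7), -677, Pow(Add(102, -113, Mul(427, -677)), -1), Add(-19, Mul(7, -113))), -1)) = Mul(295001, Pow(Mul(Rational(1, 7), -677, Pow(Add(102, -113, -289079), -1), Add(-19, -791)), -1)) = Mul(295001, Pow(Mul(Rational(1, 7), -677, Pow(-289090, -1), -810), -1)) = Mul(295001, Pow(Mul(Rational(1, 7), -677, Rational(-1, 289090), -810), -1)) = Mul(295001, Pow(Rational(-54837, 202363), -1)) = Mul(295001, Rational(-202363, 54837)) = Rational(-59697287363, 54837)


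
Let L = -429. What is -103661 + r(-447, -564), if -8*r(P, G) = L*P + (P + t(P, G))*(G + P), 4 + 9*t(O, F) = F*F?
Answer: 25694525/6 ≈ 4.2824e+6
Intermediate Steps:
t(O, F) = -4/9 + F²/9 (t(O, F) = -4/9 + (F*F)/9 = -4/9 + F²/9)
r(P, G) = 429*P/8 - (G + P)*(-4/9 + P + G²/9)/8 (r(P, G) = -(-429*P + (P + (-4/9 + G²/9))*(G + P))/8 = -(-429*P + (-4/9 + P + G²/9)*(G + P))/8 = -(-429*P + (G + P)*(-4/9 + P + G²/9))/8 = 429*P/8 - (G + P)*(-4/9 + P + G²/9)/8)
-103661 + r(-447, -564) = -103661 + (-⅛*(-447)² - 1/72*(-564)³ + (1/18)*(-564) + (3865/72)*(-447) - ⅛*(-564)*(-447) - 1/72*(-447)*(-564)²) = -103661 + (-⅛*199809 - 1/72*(-179406144) - 94/3 - 575885/24 - 63027/2 - 1/72*(-447)*318096) = -103661 + (-199809/8 + 2491752 - 94/3 - 575885/24 - 63027/2 + 1974846) = -103661 + 26316491/6 = 25694525/6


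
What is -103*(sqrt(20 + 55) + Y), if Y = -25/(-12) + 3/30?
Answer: -13493/60 - 515*sqrt(3) ≈ -1116.9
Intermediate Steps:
Y = 131/60 (Y = -25*(-1/12) + 3*(1/30) = 25/12 + 1/10 = 131/60 ≈ 2.1833)
-103*(sqrt(20 + 55) + Y) = -103*(sqrt(20 + 55) + 131/60) = -103*(sqrt(75) + 131/60) = -103*(5*sqrt(3) + 131/60) = -103*(131/60 + 5*sqrt(3)) = -13493/60 - 515*sqrt(3)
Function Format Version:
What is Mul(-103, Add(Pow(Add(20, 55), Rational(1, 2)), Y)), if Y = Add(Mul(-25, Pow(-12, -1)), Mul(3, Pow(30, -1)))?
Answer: Add(Rational(-13493, 60), Mul(-515, Pow(3, Rational(1, 2)))) ≈ -1116.9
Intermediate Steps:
Y = Rational(131, 60) (Y = Add(Mul(-25, Rational(-1, 12)), Mul(3, Rational(1, 30))) = Add(Rational(25, 12), Rational(1, 10)) = Rational(131, 60) ≈ 2.1833)
Mul(-103, Add(Pow(Add(20, 55), Rational(1, 2)), Y)) = Mul(-103, Add(Pow(Add(20, 55), Rational(1, 2)), Rational(131, 60))) = Mul(-103, Add(Pow(75, Rational(1, 2)), Rational(131, 60))) = Mul(-103, Add(Mul(5, Pow(3, Rational(1, 2))), Rational(131, 60))) = Mul(-103, Add(Rational(131, 60), Mul(5, Pow(3, Rational(1, 2))))) = Add(Rational(-13493, 60), Mul(-515, Pow(3, Rational(1, 2))))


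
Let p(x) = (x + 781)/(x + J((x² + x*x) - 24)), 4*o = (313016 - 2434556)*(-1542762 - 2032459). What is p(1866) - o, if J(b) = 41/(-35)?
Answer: -123765922881165220/65269 ≈ -1.8962e+12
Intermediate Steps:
J(b) = -41/35 (J(b) = 41*(-1/35) = -41/35)
o = 1896243590085 (o = ((313016 - 2434556)*(-1542762 - 2032459))/4 = (-2121540*(-3575221))/4 = (¼)*7584974360340 = 1896243590085)
p(x) = (781 + x)/(-41/35 + x) (p(x) = (x + 781)/(x - 41/35) = (781 + x)/(-41/35 + x))
p(1866) - o = 35*(781 + 1866)/(-41 + 35*1866) - 1*1896243590085 = 35*2647/(-41 + 65310) - 1896243590085 = 35*2647/65269 - 1896243590085 = 35*(1/65269)*2647 - 1896243590085 = 92645/65269 - 1896243590085 = -123765922881165220/65269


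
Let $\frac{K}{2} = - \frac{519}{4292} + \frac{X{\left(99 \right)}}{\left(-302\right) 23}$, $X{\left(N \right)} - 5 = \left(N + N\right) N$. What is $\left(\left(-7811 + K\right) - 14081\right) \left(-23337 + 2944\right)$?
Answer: $\frac{3328264543264085}{7453058} \approx 4.4656 \cdot 10^{8}$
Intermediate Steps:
$X{\left(N \right)} = 5 + 2 N^{2}$ ($X{\left(N \right)} = 5 + \left(N + N\right) N = 5 + 2 N N = 5 + 2 N^{2}$)
$K = - \frac{43879109}{7453058}$ ($K = 2 \left(- \frac{519}{4292} + \frac{5 + 2 \cdot 99^{2}}{\left(-302\right) 23}\right) = 2 \left(\left(-519\right) \frac{1}{4292} + \frac{5 + 2 \cdot 9801}{-6946}\right) = 2 \left(- \frac{519}{4292} + \left(5 + 19602\right) \left(- \frac{1}{6946}\right)\right) = 2 \left(- \frac{519}{4292} + 19607 \left(- \frac{1}{6946}\right)\right) = 2 \left(- \frac{519}{4292} - \frac{19607}{6946}\right) = 2 \left(- \frac{43879109}{14906116}\right) = - \frac{43879109}{7453058} \approx -5.8874$)
$\left(\left(-7811 + K\right) - 14081\right) \left(-23337 + 2944\right) = \left(\left(-7811 - \frac{43879109}{7453058}\right) - 14081\right) \left(-23337 + 2944\right) = \left(- \frac{58259715147}{7453058} - 14081\right) \left(-20393\right) = \left(- \frac{163206224845}{7453058}\right) \left(-20393\right) = \frac{3328264543264085}{7453058}$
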